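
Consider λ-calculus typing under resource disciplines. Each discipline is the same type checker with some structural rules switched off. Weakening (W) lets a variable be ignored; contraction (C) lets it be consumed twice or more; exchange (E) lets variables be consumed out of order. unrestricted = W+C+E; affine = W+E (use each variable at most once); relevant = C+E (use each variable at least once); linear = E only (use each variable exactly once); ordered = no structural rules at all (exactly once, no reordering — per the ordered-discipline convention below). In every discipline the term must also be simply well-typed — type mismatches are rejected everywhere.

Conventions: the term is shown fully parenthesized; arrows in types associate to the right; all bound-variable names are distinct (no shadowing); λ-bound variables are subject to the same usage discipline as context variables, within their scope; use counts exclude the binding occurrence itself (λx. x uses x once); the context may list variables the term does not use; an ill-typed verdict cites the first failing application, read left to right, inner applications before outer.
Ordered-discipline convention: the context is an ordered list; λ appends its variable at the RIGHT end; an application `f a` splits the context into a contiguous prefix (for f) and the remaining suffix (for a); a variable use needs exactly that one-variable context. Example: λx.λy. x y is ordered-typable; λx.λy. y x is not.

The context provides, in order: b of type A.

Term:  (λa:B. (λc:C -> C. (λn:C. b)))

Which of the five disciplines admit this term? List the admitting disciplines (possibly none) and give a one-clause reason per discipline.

admitted by: affine, unrestricted
usage: b: 1×, a (λ-bound): 0×, c (λ-bound): 0×, n (λ-bound): 0×
order of uses: b
typing: well-typed at B -> (C -> C) -> C -> A
ordered: ✗ — a, c, n left unused
linear: ✗ — a, c, n left unused
affine: ✓ — at most one use each (b, a, c, n)
relevant: ✗ — a, c, n left unused
unrestricted: ✓ — type-checks (B -> (C -> C) -> C -> A) and nothing is barred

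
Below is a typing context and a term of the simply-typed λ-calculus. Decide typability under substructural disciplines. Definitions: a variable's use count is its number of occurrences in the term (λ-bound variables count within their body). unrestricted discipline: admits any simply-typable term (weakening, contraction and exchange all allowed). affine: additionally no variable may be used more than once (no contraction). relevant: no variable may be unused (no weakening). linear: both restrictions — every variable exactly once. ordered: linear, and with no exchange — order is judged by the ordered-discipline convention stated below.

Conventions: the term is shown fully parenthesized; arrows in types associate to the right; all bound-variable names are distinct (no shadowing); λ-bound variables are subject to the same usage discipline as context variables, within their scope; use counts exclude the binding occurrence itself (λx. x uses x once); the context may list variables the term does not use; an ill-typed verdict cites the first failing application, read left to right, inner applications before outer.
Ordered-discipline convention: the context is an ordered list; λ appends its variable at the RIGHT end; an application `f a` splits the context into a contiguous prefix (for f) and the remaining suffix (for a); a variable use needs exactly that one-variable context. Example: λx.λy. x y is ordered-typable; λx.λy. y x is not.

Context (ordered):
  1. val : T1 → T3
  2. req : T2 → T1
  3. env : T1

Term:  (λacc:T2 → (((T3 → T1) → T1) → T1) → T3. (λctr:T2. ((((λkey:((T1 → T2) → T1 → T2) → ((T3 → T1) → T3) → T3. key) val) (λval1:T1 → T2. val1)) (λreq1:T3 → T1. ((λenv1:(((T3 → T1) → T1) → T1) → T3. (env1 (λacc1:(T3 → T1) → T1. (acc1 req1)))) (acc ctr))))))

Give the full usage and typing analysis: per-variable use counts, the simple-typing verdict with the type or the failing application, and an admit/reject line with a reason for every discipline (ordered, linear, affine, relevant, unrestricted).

use counts: val=1; req=0; env=0; acc (bound)=1; ctr (bound)=1; key (bound)=1; val1 (bound)=1; req1 (bound)=1; env1 (bound)=1; acc1 (bound)=1
left-to-right use order: key, val, val1, env1, acc1, req1, acc, ctr
typing: ill-typed: an argument T1 → T3 mismatches the expected ((T1 → T2) → T1 → T2) → ((T3 → T1) → T3) → T3
ordered: ✗, not simply typable
linear: ✗, fails simple typing
affine: ✗, a type mismatch blocks all five
relevant: ✗, the type mismatch rejects it
unrestricted: ✗, not simply typable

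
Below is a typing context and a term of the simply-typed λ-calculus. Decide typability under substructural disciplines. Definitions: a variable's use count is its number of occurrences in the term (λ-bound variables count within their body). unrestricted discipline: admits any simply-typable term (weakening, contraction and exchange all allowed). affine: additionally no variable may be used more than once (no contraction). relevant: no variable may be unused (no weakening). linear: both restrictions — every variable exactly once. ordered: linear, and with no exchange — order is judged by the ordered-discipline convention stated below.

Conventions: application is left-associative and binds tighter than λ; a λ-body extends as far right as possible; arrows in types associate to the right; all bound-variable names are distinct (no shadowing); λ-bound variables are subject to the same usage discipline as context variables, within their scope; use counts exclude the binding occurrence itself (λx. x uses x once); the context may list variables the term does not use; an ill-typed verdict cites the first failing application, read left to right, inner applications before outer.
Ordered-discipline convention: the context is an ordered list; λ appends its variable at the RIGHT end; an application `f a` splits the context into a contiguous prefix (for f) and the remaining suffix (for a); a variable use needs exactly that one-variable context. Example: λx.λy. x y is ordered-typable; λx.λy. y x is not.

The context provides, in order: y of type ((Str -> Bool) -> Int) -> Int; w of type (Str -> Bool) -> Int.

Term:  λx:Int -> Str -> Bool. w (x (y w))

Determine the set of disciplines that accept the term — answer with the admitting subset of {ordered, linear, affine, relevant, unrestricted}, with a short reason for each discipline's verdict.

admitted by: relevant, unrestricted
use counts: y=1, w=2, x (bound)=1
left-to-right use order: w, x, y, w
typing: well-typed — term : (Int -> Str -> Bool) -> Int
ordered: ✗, uses contraction: w ×2
linear: ✗, uses contraction: w ×2
affine: ✗, uses contraction: w ×2
relevant: ✓, y, w, x: all used, weakening unneeded
unrestricted: ✓, type-checks ((Int -> Str -> Bool) -> Int) and nothing is barred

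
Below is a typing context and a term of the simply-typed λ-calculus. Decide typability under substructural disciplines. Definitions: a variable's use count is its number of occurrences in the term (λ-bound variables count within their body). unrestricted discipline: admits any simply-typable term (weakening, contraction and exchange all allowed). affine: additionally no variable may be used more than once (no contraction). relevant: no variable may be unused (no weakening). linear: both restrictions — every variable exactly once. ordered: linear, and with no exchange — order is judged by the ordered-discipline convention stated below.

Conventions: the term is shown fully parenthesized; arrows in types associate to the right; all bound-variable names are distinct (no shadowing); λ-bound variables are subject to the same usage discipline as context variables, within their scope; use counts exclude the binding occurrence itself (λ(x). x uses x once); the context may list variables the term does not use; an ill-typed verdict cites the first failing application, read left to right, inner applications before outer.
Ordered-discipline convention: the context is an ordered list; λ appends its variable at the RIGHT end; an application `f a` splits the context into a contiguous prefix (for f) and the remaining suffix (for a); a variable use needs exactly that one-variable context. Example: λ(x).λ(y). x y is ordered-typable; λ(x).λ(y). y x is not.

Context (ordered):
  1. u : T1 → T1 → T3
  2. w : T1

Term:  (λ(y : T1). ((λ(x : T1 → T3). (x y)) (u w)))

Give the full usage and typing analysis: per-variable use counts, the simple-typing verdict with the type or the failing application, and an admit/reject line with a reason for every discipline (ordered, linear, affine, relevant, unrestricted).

usage: u ×1; w ×1; y (λ-bound) ×1; x (λ-bound) ×1
use order (left to right): x, y, u, w
typing: ✓ — T1 → T3
ordered: ✗, no ordered split (uses run x, y, u, w)
linear: ✓, exactly-once usage across u, w, y, x
affine: ✓, u, w, y, x: no repeats, contraction unneeded
relevant: ✓, every one of u, w, y, x appears
unrestricted: ✓, simply typable at T1 → T3; W, C, E all held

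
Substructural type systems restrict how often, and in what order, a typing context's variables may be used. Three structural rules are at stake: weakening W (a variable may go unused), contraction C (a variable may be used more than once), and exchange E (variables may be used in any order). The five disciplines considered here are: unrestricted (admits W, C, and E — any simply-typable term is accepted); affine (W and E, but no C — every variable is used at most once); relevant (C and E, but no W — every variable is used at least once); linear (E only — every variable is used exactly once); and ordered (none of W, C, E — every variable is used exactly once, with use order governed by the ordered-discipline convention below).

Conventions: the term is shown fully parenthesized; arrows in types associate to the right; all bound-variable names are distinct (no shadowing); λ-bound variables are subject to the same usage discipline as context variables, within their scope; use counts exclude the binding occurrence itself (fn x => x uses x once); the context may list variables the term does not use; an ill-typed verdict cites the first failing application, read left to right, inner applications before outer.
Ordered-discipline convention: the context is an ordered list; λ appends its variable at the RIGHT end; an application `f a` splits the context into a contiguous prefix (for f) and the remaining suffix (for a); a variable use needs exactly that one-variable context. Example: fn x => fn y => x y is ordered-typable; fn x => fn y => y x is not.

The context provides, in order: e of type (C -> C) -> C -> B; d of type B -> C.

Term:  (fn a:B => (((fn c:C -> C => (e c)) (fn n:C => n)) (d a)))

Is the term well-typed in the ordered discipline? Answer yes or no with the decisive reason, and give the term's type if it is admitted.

yes — one use each (e, d, a, c, n); ordered split holds; term : B -> B
counts: e ×1; d ×1; a [bound] ×1; c [bound] ×1; n [bound] ×1
uses in reading order: e, c, n, d, a
typing: the term checks, with type B -> B
all disciplines: ordered ✓ · linear ✓ · affine ✓ · relevant ✓ · unrestricted ✓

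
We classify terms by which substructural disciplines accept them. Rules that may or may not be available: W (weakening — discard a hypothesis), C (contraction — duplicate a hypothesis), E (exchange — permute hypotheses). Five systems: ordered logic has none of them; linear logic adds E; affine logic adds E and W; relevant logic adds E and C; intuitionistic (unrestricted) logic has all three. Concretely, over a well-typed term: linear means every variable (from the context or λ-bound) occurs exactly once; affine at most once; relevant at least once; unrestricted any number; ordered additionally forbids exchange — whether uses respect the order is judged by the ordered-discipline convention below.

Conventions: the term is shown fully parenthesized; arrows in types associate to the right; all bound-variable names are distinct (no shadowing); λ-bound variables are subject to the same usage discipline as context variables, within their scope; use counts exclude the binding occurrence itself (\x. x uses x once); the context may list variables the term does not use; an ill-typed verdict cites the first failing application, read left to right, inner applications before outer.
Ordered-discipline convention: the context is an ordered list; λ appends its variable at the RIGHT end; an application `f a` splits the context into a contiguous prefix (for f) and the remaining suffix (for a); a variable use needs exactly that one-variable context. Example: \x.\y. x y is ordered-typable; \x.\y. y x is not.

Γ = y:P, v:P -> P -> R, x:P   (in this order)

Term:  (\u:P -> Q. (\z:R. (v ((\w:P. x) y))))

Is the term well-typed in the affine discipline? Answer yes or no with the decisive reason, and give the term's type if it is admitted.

yes — at most one use each (y, v, x, u, z, w); term : (P -> Q) -> R -> P -> R
usage: y: 1, v: 1, x: 1, u (bound): 0, z (bound): 0, w (bound): 0
use order (left to right): v, x, y
typing: the term checks, with type (P -> Q) -> R -> P -> R
across the five disciplines: ordered ✗ · linear ✗ · affine ✓ · relevant ✗ · unrestricted ✓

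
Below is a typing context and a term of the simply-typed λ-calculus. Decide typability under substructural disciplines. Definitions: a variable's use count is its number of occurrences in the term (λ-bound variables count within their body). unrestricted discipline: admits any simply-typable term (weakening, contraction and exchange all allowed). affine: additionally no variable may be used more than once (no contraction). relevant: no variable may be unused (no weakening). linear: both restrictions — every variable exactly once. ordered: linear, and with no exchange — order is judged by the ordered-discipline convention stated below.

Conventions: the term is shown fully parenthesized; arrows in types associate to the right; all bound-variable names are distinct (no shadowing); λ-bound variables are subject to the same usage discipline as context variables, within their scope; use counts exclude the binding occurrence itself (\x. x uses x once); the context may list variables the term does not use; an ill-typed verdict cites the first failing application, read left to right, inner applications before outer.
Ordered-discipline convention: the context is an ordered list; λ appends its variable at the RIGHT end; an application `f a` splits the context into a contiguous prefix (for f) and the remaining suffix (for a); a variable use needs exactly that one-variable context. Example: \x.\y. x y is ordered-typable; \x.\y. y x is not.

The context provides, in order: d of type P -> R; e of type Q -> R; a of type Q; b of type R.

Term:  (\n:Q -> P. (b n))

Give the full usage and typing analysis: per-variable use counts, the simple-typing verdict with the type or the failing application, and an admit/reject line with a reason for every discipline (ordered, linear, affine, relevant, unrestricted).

variable uses: d=0; e=0; a=0; b=1; n [bound]=1
use order (left to right): b, n
typing: ill-typed: can't apply a value of type R
ordered ✗ (not simply typable)
linear ✗ (fails simple typing)
affine ✗ (a type mismatch blocks all five)
relevant ✗ (the type mismatch rejects it)
unrestricted ✗ (not simply typable)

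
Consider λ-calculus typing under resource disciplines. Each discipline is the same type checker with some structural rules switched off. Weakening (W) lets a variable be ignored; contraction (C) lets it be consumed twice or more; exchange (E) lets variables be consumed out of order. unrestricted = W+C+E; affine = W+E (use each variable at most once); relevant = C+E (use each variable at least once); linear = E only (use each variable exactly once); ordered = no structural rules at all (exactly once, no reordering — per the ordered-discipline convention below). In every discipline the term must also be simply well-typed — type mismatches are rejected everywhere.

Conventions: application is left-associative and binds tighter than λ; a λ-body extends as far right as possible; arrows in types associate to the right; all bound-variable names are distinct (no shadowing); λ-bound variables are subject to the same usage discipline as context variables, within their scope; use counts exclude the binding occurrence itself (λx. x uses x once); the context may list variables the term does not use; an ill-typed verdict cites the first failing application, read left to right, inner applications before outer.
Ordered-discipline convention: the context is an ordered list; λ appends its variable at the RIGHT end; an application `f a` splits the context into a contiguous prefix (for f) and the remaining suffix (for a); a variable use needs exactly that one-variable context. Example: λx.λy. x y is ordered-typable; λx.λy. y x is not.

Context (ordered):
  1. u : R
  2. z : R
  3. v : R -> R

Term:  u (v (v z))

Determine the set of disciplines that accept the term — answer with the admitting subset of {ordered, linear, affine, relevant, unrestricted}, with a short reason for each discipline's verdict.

admitted in: none
use counts: u: 1×, z: 1×, v: 2×
use order (left to right): u, v, v, z
typing: ill-typed: non-function type R applied to an argument
ordered ✗ (fails simple typing)
linear ✗ (a type mismatch blocks all five)
affine ✗ (the type mismatch rejects it)
relevant ✗ (not simply typable)
unrestricted ✗ (fails simple typing)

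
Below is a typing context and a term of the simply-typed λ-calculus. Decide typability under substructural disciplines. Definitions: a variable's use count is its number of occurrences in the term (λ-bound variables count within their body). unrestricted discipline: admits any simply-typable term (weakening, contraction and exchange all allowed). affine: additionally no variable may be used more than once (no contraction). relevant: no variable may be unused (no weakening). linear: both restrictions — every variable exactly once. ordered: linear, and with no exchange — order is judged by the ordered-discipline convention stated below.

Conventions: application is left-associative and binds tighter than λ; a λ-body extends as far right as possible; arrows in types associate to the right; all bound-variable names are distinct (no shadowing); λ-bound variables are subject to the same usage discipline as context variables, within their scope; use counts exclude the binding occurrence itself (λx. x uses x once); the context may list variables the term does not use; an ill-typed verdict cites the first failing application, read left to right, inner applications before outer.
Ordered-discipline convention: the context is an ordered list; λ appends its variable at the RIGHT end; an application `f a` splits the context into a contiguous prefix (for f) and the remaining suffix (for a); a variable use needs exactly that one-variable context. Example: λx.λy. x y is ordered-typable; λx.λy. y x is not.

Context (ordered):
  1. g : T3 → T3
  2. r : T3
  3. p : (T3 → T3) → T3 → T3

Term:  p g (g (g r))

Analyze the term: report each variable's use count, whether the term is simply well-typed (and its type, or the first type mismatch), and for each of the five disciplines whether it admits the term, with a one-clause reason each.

usage: g=3; r=1; p=1
left-to-right use order: p, g, g, g, r
typing: the term checks, with type T3
ordered: ✗, needs contraction — g ×3
linear: ✗, needs contraction — g ×3
affine: ✗, needs contraction — g ×3
relevant: ✓, none of g, r, p goes unused
unrestricted: ✓, type-checks (T3) and nothing is barred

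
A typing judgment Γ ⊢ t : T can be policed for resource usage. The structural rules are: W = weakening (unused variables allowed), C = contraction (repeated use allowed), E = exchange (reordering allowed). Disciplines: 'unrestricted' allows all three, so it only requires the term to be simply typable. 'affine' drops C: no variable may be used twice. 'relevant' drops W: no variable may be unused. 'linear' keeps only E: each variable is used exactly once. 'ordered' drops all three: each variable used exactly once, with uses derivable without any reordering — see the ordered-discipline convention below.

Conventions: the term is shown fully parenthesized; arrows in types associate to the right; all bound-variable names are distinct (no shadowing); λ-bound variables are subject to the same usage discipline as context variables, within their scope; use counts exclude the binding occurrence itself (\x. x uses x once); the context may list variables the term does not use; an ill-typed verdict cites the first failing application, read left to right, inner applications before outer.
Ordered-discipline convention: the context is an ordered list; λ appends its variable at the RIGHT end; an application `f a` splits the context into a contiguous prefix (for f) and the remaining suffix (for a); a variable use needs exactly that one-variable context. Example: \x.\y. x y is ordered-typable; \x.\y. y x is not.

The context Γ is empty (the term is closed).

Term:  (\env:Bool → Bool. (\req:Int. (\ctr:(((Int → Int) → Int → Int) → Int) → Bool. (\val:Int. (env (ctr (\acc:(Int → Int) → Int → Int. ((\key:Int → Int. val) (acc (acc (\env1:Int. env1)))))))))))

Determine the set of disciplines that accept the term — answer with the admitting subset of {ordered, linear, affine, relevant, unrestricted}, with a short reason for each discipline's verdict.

admitted in: unrestricted
counts: env (λ-bound) ×1; req (λ-bound) ×0; ctr (λ-bound) ×1; val (λ-bound) ×1; acc (λ-bound) ×2; key (λ-bound) ×0; env1 (λ-bound) ×1
left-to-right use order: env, ctr, val, acc, acc, env1
typing: well-typed at (Bool → Bool) → Int → ((((Int → Int) → Int → Int) → Int) → Bool) → Int → Bool
ordered ✗ (acc ×2 used more than once (contraction); req, key never used (weakening))
linear ✗ (acc ×2 used more than once (contraction); req, key never used (weakening))
affine ✗ (acc ×2 used more than once (contraction))
relevant ✗ (req, key never used (weakening))
unrestricted ✓ (simply typable at (Bool → Bool) → Int → ((((Int → Int) → Int → Int) → Int) → Bool) → Int → Bool; W, C, E all held)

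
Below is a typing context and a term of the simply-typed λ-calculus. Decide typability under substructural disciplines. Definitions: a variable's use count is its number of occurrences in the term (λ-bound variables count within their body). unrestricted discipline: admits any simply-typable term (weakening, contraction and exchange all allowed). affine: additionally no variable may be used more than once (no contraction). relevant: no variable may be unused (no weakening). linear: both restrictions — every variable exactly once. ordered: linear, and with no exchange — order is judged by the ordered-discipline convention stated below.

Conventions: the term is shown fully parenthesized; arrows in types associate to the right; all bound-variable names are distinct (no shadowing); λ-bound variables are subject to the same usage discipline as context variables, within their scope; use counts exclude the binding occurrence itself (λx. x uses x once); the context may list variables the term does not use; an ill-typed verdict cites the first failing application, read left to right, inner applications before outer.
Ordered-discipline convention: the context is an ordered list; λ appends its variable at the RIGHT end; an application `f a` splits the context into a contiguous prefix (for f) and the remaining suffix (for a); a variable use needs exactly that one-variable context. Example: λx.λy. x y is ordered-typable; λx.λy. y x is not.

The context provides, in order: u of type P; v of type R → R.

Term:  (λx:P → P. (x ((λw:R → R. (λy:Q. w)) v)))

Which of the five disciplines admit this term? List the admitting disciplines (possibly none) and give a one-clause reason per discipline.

admitted in: none
variable uses: u: 0×, v: 1×, x (bound): 1×, w (bound): 1×, y (bound): 0×
order of uses: x, w, v
typing: ill-typed: an argument Q → R → R mismatches the expected P
ordered: ✗, a type mismatch blocks all five
linear: ✗, the type mismatch rejects it
affine: ✗, not simply typable
relevant: ✗, fails simple typing
unrestricted: ✗, a type mismatch blocks all five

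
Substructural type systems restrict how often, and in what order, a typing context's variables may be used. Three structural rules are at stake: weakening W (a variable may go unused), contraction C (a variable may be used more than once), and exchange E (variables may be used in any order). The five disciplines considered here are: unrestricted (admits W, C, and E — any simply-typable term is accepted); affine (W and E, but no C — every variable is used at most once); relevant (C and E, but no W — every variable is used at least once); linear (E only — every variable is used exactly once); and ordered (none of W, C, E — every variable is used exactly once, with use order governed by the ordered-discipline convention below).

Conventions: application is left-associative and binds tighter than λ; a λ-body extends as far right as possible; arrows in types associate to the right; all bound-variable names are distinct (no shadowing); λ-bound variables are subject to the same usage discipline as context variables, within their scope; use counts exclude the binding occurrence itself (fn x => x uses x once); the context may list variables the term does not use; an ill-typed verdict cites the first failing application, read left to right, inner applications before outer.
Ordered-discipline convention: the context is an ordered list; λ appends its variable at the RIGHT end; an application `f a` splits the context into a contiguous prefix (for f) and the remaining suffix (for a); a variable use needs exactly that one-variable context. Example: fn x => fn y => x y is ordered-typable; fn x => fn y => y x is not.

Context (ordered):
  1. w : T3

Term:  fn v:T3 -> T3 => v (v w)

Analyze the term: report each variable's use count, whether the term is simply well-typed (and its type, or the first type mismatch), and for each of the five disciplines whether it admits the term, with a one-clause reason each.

usage: w ×1; v [bound] ×2
uses in reading order: v, v, w
typing: ✓ — (T3 -> T3) -> T3
ordered ✗ (uses contraction: v ×2)
linear ✗ (uses contraction: v ×2)
affine ✗ (uses contraction: v ×2)
relevant ✓ (every one of w, v appears)
unrestricted ✓ (typability at (T3 -> T3) -> T3 is all that's needed)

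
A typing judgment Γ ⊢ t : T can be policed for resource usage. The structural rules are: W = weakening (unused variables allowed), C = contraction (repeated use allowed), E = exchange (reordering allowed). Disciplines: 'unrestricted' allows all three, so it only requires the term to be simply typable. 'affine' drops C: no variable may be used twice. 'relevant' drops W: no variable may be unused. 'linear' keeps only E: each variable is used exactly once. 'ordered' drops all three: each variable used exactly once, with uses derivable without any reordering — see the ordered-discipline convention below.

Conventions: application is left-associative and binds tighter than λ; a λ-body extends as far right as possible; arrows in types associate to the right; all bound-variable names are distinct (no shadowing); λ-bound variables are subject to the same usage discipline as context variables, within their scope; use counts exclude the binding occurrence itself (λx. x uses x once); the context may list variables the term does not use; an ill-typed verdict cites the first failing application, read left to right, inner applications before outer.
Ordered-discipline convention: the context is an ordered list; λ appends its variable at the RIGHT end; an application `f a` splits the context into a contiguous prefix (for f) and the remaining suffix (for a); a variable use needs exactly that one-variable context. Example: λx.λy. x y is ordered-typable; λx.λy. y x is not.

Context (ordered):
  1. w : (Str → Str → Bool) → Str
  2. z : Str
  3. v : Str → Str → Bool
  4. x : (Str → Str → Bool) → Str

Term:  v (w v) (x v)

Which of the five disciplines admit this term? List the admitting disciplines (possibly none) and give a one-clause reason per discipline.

admitting disciplines: unrestricted
usage: w: 1×, z: 0×, v: 3×, x: 1×
use order (left to right): v, w, v, x, v
typing: ✓ — Bool
ordered ✗ (uses contraction: v ×3; unused: z — weakening required)
linear ✗ (uses contraction: v ×3; unused: z — weakening required)
affine ✗ (uses contraction: v ×3)
relevant ✗ (unused: z — weakening required)
unrestricted ✓ (typability at Bool is all that's needed)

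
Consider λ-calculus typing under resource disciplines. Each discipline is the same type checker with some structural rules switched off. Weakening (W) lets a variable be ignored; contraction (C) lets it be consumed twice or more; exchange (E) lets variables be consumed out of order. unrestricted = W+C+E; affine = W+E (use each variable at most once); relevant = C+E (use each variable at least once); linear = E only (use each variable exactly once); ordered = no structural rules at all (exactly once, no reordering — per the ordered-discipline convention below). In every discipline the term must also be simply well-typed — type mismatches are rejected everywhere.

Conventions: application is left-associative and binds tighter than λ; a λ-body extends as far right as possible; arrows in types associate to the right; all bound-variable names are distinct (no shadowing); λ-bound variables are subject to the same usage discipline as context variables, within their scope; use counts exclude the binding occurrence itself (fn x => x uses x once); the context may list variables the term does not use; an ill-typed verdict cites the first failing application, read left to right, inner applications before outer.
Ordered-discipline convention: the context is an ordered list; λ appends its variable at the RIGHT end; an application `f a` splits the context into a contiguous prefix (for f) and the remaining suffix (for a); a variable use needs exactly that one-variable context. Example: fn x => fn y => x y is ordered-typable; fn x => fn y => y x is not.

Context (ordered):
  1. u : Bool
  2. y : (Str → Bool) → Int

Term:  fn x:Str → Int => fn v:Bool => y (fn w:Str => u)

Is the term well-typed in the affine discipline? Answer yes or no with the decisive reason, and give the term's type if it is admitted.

yes — none of u, y, x, v, w used more than once; term : (Str → Int) → Bool → Int
variable uses: u=1; y=1; x (bound)=0; v (bound)=0; w (bound)=0
uses in reading order: y, u
typing: well-typed — term : (Str → Int) → Bool → Int
across the five disciplines: ordered ✗; linear ✗; affine ✓; relevant ✗; unrestricted ✓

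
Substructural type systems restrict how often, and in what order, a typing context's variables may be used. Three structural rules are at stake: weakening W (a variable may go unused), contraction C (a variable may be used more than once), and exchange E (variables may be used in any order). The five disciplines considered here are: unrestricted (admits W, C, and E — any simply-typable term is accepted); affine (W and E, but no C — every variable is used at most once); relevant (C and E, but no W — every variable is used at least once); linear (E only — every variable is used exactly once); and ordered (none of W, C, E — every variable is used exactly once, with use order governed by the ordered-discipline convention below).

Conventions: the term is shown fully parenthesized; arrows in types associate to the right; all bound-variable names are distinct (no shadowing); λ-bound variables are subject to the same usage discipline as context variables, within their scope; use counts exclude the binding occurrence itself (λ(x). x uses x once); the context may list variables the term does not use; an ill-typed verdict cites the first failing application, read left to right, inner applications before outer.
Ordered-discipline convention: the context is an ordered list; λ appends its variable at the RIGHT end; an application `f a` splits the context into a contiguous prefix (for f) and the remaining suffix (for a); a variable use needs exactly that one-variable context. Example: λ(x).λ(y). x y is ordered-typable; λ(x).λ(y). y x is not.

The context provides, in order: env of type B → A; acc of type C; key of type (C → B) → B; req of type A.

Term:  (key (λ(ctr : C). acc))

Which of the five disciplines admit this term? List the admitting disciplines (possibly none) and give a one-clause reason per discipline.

admitting disciplines: none
counts: env: 0; acc: 1; key: 1; req: 0; ctr (bound): 0
use order (left to right): key, acc
typing: ill-typed: an argument C → C mismatches the expected C → B
ordered ✗ (the type mismatch rejects it)
linear ✗ (not simply typable)
affine ✗ (fails simple typing)
relevant ✗ (a type mismatch blocks all five)
unrestricted ✗ (the type mismatch rejects it)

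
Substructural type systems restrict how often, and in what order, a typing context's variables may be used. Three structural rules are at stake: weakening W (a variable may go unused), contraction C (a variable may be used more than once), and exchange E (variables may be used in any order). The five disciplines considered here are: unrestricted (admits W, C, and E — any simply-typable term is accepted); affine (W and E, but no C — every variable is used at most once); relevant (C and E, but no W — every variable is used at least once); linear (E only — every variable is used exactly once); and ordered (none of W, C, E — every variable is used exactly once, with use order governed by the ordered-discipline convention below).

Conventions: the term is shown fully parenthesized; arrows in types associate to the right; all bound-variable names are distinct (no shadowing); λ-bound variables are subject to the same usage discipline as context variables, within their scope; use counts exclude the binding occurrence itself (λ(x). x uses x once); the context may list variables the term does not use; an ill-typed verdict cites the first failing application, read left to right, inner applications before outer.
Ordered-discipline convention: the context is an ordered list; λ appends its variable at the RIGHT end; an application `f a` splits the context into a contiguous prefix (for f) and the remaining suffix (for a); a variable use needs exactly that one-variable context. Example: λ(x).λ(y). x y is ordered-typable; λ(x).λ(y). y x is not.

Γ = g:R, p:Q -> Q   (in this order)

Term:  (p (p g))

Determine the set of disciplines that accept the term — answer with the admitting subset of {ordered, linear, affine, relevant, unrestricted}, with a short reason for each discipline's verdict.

admitted by: none
counts: g: 1, p: 2
use order (left to right): p, p, g
typing: ill-typed: an argument R mismatches the expected Q
ordered: ✗ — fails simple typing
linear: ✗ — a type mismatch blocks all five
affine: ✗ — the type mismatch rejects it
relevant: ✗ — not simply typable
unrestricted: ✗ — fails simple typing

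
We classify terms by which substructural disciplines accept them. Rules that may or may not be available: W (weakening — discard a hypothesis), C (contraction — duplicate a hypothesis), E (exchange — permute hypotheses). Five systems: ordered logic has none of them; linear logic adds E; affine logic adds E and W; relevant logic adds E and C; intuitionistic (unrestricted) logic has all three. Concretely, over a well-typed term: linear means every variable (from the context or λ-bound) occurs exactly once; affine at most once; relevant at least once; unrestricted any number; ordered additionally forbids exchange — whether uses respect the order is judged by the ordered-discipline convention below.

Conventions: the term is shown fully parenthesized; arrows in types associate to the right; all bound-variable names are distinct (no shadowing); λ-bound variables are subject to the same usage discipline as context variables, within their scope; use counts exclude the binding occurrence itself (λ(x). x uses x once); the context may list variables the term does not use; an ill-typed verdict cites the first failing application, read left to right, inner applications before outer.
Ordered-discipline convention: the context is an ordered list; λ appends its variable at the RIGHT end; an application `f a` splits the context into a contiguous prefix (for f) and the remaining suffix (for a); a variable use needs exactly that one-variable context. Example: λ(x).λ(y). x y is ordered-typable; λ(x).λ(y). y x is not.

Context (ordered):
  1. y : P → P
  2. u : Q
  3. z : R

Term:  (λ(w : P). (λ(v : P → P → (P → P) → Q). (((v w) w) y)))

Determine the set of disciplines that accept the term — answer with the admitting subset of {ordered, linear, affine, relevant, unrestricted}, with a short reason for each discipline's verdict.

admitted in: unrestricted
variable uses: y: 1×; u: 0×; z: 0×; w (bound): 2×; v (bound): 1×
uses in reading order: v, w, w, y
typing: well-typed at P → (P → P → (P → P) → Q) → Q
ordered: ✗, repeated use of w ×2; unused: u, z — weakening required
linear: ✗, repeated use of w ×2; unused: u, z — weakening required
affine: ✗, repeated use of w ×2
relevant: ✗, unused: u, z — weakening required
unrestricted: ✓, typability at P → (P → P → (P → P) → Q) → Q is all that's needed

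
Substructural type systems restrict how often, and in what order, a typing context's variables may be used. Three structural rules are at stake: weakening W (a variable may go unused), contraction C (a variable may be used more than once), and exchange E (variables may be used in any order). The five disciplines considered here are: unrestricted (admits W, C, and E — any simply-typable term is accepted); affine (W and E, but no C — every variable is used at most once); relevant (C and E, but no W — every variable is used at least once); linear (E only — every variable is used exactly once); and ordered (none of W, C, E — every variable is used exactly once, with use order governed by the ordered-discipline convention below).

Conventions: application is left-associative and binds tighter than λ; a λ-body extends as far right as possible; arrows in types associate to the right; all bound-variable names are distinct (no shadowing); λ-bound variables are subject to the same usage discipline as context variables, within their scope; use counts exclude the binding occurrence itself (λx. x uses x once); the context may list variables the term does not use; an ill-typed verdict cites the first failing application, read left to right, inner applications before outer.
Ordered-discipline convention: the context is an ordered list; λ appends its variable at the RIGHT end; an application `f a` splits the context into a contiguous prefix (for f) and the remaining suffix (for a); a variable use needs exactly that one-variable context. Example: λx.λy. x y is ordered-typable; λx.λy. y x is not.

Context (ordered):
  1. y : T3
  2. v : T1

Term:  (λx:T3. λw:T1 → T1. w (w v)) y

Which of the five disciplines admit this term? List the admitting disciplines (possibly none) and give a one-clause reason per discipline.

accepted by: unrestricted
counts: y=1, v=1, x (bound)=0, w (bound)=2
left-to-right use order: w, w, v, y
typing: well-typed at (T1 → T1) → T1
ordered ✗ (w ×2 used more than once (contraction); needs weakening: x unused)
linear ✗ (w ×2 used more than once (contraction); needs weakening: x unused)
affine ✗ (w ×2 used more than once (contraction))
relevant ✗ (needs weakening: x unused)
unrestricted ✓ (simply typable at (T1 → T1) → T1; W, C, E all held)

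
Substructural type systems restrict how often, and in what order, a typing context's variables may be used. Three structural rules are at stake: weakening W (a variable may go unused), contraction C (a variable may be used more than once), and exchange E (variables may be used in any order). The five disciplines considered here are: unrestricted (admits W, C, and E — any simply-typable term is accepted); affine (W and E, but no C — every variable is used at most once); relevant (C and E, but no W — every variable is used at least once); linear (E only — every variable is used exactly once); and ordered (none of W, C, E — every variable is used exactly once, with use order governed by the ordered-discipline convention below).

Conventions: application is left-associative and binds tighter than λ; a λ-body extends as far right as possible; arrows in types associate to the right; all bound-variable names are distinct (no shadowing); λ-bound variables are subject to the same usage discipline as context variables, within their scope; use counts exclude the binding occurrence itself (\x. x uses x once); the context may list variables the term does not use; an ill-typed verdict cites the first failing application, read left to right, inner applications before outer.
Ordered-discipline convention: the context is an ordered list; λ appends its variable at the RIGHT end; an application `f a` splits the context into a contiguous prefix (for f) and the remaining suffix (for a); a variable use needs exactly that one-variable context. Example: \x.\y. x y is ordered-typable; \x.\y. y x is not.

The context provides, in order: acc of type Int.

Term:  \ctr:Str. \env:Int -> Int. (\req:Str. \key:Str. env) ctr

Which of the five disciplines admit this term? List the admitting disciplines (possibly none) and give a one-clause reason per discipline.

admitted in: affine, unrestricted
usage: acc: 0×, ctr [bound]: 1×, env [bound]: 1×, req [bound]: 0×, key [bound]: 0×
uses in reading order: env, ctr
typing: well-typed — term : Str -> (Int -> Int) -> Str -> Int -> Int
ordered: ✗, acc, req, key left unused
linear: ✗, acc, req, key left unused
affine: ✓, acc, ctr, env, req, key: no repeats, contraction unneeded
relevant: ✗, acc, req, key left unused
unrestricted: ✓, simply typable at Str -> (Int -> Int) -> Str -> Int -> Int; W, C, E all held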